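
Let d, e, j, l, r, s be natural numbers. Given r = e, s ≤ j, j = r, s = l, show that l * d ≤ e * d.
s = l and s ≤ j, thus l ≤ j. j = r, so l ≤ r. r = e, so l ≤ e. By multiplying by a non-negative, l * d ≤ e * d.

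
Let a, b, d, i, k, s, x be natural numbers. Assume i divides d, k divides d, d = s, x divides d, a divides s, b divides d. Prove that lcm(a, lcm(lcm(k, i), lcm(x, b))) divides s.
k divides d and i divides d, therefore lcm(k, i) divides d. From x divides d and b divides d, lcm(x, b) divides d. lcm(k, i) divides d, so lcm(lcm(k, i), lcm(x, b)) divides d. Since d = s, lcm(lcm(k, i), lcm(x, b)) divides s. Since a divides s, lcm(a, lcm(lcm(k, i), lcm(x, b))) divides s.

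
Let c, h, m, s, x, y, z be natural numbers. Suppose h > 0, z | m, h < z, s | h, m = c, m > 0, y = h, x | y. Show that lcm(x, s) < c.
Since y = h and x | y, x | h. s | h, so lcm(x, s) | h. Since h > 0, lcm(x, s) ≤ h. h < z, so lcm(x, s) < z. Because z | m and m > 0, z ≤ m. m = c, so z ≤ c. Since lcm(x, s) < z, lcm(x, s) < c.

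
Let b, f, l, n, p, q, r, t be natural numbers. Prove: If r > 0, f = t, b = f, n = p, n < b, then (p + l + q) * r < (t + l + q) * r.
b = f and f = t, thus b = t. Since n = p and n < b, p < b. b = t, so p < t. Then p + l < t + l. Then p + l + q < t + l + q. Using r > 0, by multiplying by a positive, (p + l + q) * r < (t + l + q) * r.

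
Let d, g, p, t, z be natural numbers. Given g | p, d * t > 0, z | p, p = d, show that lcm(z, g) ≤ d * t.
z | p and g | p, thus lcm(z, g) | p. From p = d, lcm(z, g) | d. Then lcm(z, g) | d * t. Since d * t > 0, lcm(z, g) ≤ d * t.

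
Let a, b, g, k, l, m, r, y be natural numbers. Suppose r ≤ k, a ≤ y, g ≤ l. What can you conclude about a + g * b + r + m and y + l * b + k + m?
a + g * b + r + m ≤ y + l * b + k + m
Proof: From g ≤ l, g * b ≤ l * b. a ≤ y, so a + g * b ≤ y + l * b. r ≤ k, so a + g * b + r ≤ y + l * b + k. Then a + g * b + r + m ≤ y + l * b + k + m.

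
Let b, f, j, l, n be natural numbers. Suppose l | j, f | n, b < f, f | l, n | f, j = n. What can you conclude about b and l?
b < l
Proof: n | f and f | n, so n = f. Because j = n and l | j, l | n. n = f, so l | f. Because f | l, f = l. Since b < f, b < l.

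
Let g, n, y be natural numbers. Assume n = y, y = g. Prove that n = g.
Since n = y and y = g, by transitivity, n = g.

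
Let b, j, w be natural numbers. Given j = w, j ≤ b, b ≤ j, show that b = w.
From b ≤ j and j ≤ b, b = j. j = w, so b = w.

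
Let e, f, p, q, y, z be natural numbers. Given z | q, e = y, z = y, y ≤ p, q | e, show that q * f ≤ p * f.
z = y and z | q, thus y | q. Because e = y and q | e, q | y. y | q, so y = q. Because y ≤ p, q ≤ p. Then q * f ≤ p * f.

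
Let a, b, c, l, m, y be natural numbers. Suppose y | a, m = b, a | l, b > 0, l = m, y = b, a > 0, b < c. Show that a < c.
y = b and y | a, so b | a. a > 0, so b ≤ a. l = m and a | l, hence a | m. m = b, so a | b. b > 0, so a ≤ b. b ≤ a, so b = a. b < c, so a < c.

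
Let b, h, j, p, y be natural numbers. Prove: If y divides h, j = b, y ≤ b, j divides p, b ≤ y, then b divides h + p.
Since y ≤ b and b ≤ y, y = b. y divides h, so b divides h. From j = b and j divides p, b divides p. b divides h, so b divides h + p.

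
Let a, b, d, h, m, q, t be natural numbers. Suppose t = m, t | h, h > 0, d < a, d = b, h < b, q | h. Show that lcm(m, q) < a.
Because t = m and t | h, m | h. Because q | h, lcm(m, q) | h. h > 0, so lcm(m, q) ≤ h. Since h < b, lcm(m, q) < b. Since d = b and d < a, b < a. Since lcm(m, q) < b, lcm(m, q) < a.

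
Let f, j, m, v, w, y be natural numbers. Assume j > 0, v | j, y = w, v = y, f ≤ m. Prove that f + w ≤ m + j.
Because v = y and y = w, v = w. Since v | j, w | j. j > 0, so w ≤ j. Because f ≤ m, f + w ≤ m + j.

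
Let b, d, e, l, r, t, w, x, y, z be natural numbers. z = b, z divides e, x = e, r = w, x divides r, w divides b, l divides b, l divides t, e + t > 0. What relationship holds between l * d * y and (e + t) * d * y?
l * d * y ≤ (e + t) * d * y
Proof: Since z = b and z divides e, b divides e. Since r = w and x divides r, x divides w. Since w divides b, x divides b. x = e, so e divides b. b divides e, so b = e. l divides b, so l divides e. Since l divides t, l divides e + t. e + t > 0, so l ≤ e + t. By multiplying by a non-negative, l * d ≤ (e + t) * d. By multiplying by a non-negative, l * d * y ≤ (e + t) * d * y.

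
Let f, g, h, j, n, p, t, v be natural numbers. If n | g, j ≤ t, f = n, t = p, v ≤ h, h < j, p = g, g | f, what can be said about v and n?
v < n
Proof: From v ≤ h and h < j, v < j. t = p and p = g, therefore t = g. From f = n and g | f, g | n. Since n | g, g = n. Since t = g, t = n. j ≤ t, so j ≤ n. From v < j, v < n.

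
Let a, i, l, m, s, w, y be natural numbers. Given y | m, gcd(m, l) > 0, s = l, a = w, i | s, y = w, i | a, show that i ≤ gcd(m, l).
a = w and i | a, so i | w. y = w and y | m, thus w | m. i | w, so i | m. From s = l and i | s, i | l. i | m, so i | gcd(m, l). Since gcd(m, l) > 0, i ≤ gcd(m, l).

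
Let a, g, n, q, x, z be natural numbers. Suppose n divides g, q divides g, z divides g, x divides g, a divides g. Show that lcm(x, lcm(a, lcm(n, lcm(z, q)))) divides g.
z divides g and q divides g, hence lcm(z, q) divides g. n divides g, so lcm(n, lcm(z, q)) divides g. a divides g, so lcm(a, lcm(n, lcm(z, q))) divides g. Since x divides g, lcm(x, lcm(a, lcm(n, lcm(z, q)))) divides g.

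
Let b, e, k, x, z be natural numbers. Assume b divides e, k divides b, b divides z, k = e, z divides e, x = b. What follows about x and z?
x = z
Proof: k = e and k divides b, therefore e divides b. Since b divides e, e = b. Since z divides e, z divides b. b divides z, so b = z. x = b, so x = z.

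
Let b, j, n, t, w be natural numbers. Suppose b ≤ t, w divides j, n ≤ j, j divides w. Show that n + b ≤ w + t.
j divides w and w divides j, thus j = w. Since n ≤ j, n ≤ w. Since b ≤ t, n + b ≤ w + t.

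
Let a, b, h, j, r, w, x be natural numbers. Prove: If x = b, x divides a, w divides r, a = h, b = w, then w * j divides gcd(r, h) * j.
Because x = b and b = w, x = w. Because a = h and x divides a, x divides h. x = w, so w divides h. From w divides r, w divides gcd(r, h). Then w * j divides gcd(r, h) * j.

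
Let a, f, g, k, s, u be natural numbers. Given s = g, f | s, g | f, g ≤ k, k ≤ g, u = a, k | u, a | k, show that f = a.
s = g and f | s, thus f | g. Since g | f, f = g. From g ≤ k and k ≤ g, g = k. From f = g, f = k. u = a and k | u, therefore k | a. From a | k, k = a. Since f = k, f = a.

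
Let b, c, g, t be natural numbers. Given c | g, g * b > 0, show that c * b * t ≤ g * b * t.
c | g, so c * b | g * b. g * b > 0, so c * b ≤ g * b. Then c * b * t ≤ g * b * t.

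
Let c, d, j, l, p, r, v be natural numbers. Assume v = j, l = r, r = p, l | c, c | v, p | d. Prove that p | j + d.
l = r and r = p, hence l = p. Since l | c, p | c. Since c | v, p | v. v = j, so p | j. Since p | d, p | j + d.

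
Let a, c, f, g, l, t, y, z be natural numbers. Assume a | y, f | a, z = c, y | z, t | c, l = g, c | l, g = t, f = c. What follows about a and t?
a = t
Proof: a | y and y | z, thus a | z. From z = c, a | c. f = c and f | a, so c | a. a | c, so a = c. From l = g and c | l, c | g. Since g = t, c | t. Since t | c, c = t. a = c, so a = t.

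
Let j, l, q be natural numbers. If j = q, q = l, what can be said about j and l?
j = l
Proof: Since j = q and q = l, by transitivity, j = l.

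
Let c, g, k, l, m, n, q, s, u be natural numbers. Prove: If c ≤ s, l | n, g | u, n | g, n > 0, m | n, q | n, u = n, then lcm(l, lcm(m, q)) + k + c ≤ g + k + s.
u = n and g | u, thus g | n. Since n | g, n = g. m | n and q | n, hence lcm(m, q) | n. Since l | n, lcm(l, lcm(m, q)) | n. n > 0, so lcm(l, lcm(m, q)) ≤ n. Since n = g, lcm(l, lcm(m, q)) ≤ g. Then lcm(l, lcm(m, q)) + k ≤ g + k. c ≤ s, so lcm(l, lcm(m, q)) + k + c ≤ g + k + s.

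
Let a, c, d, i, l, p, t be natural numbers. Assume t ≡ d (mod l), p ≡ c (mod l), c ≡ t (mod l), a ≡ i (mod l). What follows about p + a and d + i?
p + a ≡ d + i (mod l)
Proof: p ≡ c (mod l) and c ≡ t (mod l), therefore p ≡ t (mod l). t ≡ d (mod l), so p ≡ d (mod l). Combining with a ≡ i (mod l), by adding congruences, p + a ≡ d + i (mod l).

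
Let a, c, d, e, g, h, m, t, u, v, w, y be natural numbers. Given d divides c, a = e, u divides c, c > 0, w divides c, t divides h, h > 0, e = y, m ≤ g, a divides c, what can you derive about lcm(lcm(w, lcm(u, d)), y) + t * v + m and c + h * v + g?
lcm(lcm(w, lcm(u, d)), y) + t * v + m ≤ c + h * v + g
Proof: u divides c and d divides c, therefore lcm(u, d) divides c. w divides c, so lcm(w, lcm(u, d)) divides c. a = e and a divides c, hence e divides c. Since e = y, y divides c. Since lcm(w, lcm(u, d)) divides c, lcm(lcm(w, lcm(u, d)), y) divides c. Since c > 0, lcm(lcm(w, lcm(u, d)), y) ≤ c. t divides h and h > 0, so t ≤ h. By multiplying by a non-negative, t * v ≤ h * v. m ≤ g, so t * v + m ≤ h * v + g. Since lcm(lcm(w, lcm(u, d)), y) ≤ c, lcm(lcm(w, lcm(u, d)), y) + t * v + m ≤ c + h * v + g.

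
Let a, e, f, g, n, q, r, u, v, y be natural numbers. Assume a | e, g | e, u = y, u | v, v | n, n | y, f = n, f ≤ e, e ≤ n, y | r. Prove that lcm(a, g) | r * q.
a | e and g | e, thus lcm(a, g) | e. u | v and v | n, hence u | n. Since u = y, y | n. n | y, so y = n. f = n and f ≤ e, so n ≤ e. e ≤ n, so n = e. y = n, so y = e. Since y | r, e | r. lcm(a, g) | e, so lcm(a, g) | r. Then lcm(a, g) | r * q.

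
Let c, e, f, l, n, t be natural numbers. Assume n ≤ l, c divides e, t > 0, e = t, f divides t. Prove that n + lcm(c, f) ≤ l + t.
e = t and c divides e, so c divides t. Since f divides t, lcm(c, f) divides t. Since t > 0, lcm(c, f) ≤ t. Since n ≤ l, n + lcm(c, f) ≤ l + t.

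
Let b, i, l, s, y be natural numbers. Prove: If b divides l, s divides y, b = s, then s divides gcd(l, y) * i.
From b = s and b divides l, s divides l. Since s divides y, s divides gcd(l, y). Then s divides gcd(l, y) * i.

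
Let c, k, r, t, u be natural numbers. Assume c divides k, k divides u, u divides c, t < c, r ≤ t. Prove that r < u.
c divides k and k divides u, therefore c divides u. From u divides c, c = u. t < c, so t < u. r ≤ t, so r < u.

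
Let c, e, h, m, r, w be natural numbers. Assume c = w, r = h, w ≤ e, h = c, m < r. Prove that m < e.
r = h and h = c, hence r = c. Since c = w, r = w. Since m < r, m < w. Because w ≤ e, m < e.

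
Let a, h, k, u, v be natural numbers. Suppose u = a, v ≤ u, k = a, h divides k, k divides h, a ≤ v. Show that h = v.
h divides k and k divides h, so h = k. Since k = a, h = a. u = a and v ≤ u, so v ≤ a. Because a ≤ v, a = v. h = a, so h = v.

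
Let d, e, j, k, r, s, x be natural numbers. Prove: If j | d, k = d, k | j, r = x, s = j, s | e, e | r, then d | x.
Because k = d and k | j, d | j. Since j | d, j = d. s | e and e | r, thus s | r. From s = j, j | r. r = x, so j | x. j = d, so d | x.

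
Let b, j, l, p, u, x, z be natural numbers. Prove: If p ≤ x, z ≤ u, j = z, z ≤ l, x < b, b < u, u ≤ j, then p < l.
j = z and u ≤ j, hence u ≤ z. z ≤ u, so u = z. Since b < u, b < z. x < b, so x < z. Since p ≤ x, p < z. Since z ≤ l, p < l.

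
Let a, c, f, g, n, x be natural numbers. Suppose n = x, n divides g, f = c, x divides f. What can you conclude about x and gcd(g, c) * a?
x divides gcd(g, c) * a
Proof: From n = x and n divides g, x divides g. f = c and x divides f, thus x divides c. x divides g, so x divides gcd(g, c). Then x divides gcd(g, c) * a.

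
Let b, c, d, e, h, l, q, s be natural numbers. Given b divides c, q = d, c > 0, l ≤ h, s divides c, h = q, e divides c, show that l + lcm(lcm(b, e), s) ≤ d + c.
Because h = q and q = d, h = d. Since l ≤ h, l ≤ d. Because b divides c and e divides c, lcm(b, e) divides c. Since s divides c, lcm(lcm(b, e), s) divides c. Since c > 0, lcm(lcm(b, e), s) ≤ c. l ≤ d, so l + lcm(lcm(b, e), s) ≤ d + c.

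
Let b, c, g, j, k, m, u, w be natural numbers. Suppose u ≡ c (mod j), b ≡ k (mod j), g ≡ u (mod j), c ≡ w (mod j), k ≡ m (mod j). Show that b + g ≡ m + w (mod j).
b ≡ k (mod j) and k ≡ m (mod j), so b ≡ m (mod j). From g ≡ u (mod j) and u ≡ c (mod j), g ≡ c (mod j). From c ≡ w (mod j), g ≡ w (mod j). Since b ≡ m (mod j), b + g ≡ m + w (mod j).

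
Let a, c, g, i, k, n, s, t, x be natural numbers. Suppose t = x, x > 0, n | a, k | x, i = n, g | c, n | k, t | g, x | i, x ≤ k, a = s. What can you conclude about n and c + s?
n | c + s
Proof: Since i = n and x | i, x | n. k | x and x > 0, so k ≤ x. x ≤ k, so k = x. Since n | k, n | x. Since x | n, x = n. t | g and g | c, hence t | c. Since t = x, x | c. Since x = n, n | c. a = s and n | a, thus n | s. n | c, so n | c + s.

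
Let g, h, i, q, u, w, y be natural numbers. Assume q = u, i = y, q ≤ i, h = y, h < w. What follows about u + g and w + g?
u + g < w + g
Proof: From i = y and q ≤ i, q ≤ y. Since q = u, u ≤ y. h = y and h < w, therefore y < w. Since u ≤ y, u < w. Then u + g < w + g.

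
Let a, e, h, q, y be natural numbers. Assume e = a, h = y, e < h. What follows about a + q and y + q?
a + q < y + q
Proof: h = y and e < h, so e < y. e = a, so a < y. Then a + q < y + q.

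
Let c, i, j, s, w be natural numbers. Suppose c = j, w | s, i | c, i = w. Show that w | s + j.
From c = j and i | c, i | j. Since i = w, w | j. Since w | s, w | s + j.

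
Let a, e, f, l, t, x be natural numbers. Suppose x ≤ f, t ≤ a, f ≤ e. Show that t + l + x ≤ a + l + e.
t ≤ a, therefore t + l ≤ a + l. Because x ≤ f and f ≤ e, x ≤ e. Since t + l ≤ a + l, t + l + x ≤ a + l + e.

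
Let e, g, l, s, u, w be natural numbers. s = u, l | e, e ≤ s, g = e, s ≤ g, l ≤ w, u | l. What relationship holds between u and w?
u ≤ w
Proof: g = e and s ≤ g, hence s ≤ e. From e ≤ s, e = s. Since l | e, l | s. s = u, so l | u. Because u | l, l = u. l ≤ w, so u ≤ w.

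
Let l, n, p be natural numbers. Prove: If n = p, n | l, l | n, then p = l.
Since l | n and n | l, l = n. n = p, so l = p. Then p = l.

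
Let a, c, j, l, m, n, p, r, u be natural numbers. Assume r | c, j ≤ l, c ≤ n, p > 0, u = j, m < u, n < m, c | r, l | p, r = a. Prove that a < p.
From c | r and r | c, c = r. Because u = j and m < u, m < j. n < m, so n < j. c ≤ n, so c < j. Since c = r, r < j. Since r = a, a < j. From j ≤ l, a < l. Since l | p and p > 0, l ≤ p. a < l, so a < p.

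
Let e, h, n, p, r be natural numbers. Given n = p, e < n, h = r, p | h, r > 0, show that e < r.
n = p and e < n, hence e < p. h = r and p | h, so p | r. Since r > 0, p ≤ r. e < p, so e < r.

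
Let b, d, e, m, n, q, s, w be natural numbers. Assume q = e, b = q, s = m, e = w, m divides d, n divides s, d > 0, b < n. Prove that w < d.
From b = q and q = e, b = e. e = w, so b = w. Since s = m and n divides s, n divides m. Since m divides d, n divides d. Since d > 0, n ≤ d. b < n, so b < d. Since b = w, w < d.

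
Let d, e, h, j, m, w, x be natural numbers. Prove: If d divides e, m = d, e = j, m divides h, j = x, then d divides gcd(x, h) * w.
Because e = j and d divides e, d divides j. j = x, so d divides x. m = d and m divides h, hence d divides h. d divides x, so d divides gcd(x, h). Then d divides gcd(x, h) * w.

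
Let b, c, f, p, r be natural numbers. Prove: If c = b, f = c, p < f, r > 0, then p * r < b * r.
From f = c and c = b, f = b. p < f, so p < b. Since r > 0, p * r < b * r.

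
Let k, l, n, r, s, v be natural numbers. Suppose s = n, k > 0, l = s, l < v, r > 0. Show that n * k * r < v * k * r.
Because l = s and l < v, s < v. Because s = n, n < v. Since k > 0, n * k < v * k. Since r > 0, n * k * r < v * k * r.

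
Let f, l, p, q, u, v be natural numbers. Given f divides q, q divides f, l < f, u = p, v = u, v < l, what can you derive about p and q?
p < q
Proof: From v = u and u = p, v = p. f divides q and q divides f, therefore f = q. Because v < l and l < f, v < f. From f = q, v < q. Since v = p, p < q.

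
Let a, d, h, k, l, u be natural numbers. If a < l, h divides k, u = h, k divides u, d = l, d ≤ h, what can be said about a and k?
a < k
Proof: Since u = h and k divides u, k divides h. Since h divides k, h = k. Because d = l and d ≤ h, l ≤ h. h = k, so l ≤ k. a < l, so a < k.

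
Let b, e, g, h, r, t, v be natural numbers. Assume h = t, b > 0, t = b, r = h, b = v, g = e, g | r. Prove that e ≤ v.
r = h and h = t, hence r = t. Since t = b, r = b. Since g | r, g | b. g = e, so e | b. b > 0, so e ≤ b. Because b = v, e ≤ v.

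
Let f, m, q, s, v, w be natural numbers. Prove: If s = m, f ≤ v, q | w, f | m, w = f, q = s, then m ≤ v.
q = s and s = m, so q = m. Since w = f and q | w, q | f. Because q = m, m | f. Since f | m, f = m. Since f ≤ v, m ≤ v.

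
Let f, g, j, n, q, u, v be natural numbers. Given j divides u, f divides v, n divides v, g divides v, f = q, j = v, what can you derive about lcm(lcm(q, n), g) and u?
lcm(lcm(q, n), g) divides u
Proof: f = q and f divides v, therefore q divides v. From n divides v, lcm(q, n) divides v. Since g divides v, lcm(lcm(q, n), g) divides v. Since j = v and j divides u, v divides u. Since lcm(lcm(q, n), g) divides v, lcm(lcm(q, n), g) divides u.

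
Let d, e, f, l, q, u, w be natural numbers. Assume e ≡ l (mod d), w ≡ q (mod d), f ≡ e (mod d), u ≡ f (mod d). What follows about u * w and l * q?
u * w ≡ l * q (mod d)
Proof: From u ≡ f (mod d) and f ≡ e (mod d), u ≡ e (mod d). e ≡ l (mod d), so u ≡ l (mod d). w ≡ q (mod d), so u * w ≡ l * q (mod d).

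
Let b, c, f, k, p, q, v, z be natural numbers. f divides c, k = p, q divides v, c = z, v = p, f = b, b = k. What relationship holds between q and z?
q divides z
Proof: v = p and q divides v, thus q divides p. Since b = k and k = p, b = p. Because f = b and f divides c, b divides c. From c = z, b divides z. b = p, so p divides z. q divides p, so q divides z.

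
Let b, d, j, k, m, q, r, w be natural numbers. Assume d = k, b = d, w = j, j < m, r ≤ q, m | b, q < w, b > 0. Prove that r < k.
Since w = j and q < w, q < j. Since j < m, q < m. r ≤ q, so r < m. b = d and d = k, thus b = k. Since m | b and b > 0, m ≤ b. b = k, so m ≤ k. Since r < m, r < k.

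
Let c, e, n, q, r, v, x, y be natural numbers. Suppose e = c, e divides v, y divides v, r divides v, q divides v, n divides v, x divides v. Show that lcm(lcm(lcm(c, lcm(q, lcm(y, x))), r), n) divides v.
e = c and e divides v, thus c divides v. From y divides v and x divides v, lcm(y, x) divides v. q divides v, so lcm(q, lcm(y, x)) divides v. Since c divides v, lcm(c, lcm(q, lcm(y, x))) divides v. Since r divides v, lcm(lcm(c, lcm(q, lcm(y, x))), r) divides v. Since n divides v, lcm(lcm(lcm(c, lcm(q, lcm(y, x))), r), n) divides v.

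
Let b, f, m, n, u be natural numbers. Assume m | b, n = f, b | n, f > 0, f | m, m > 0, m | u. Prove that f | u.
Because n = f and b | n, b | f. m | b, so m | f. Since f > 0, m ≤ f. Since f | m and m > 0, f ≤ m. Because m ≤ f, m = f. m | u, so f | u.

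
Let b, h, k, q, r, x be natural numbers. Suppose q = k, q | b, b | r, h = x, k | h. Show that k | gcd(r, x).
q = k and q | b, so k | b. Since b | r, k | r. Because h = x and k | h, k | x. k | r, so k | gcd(r, x).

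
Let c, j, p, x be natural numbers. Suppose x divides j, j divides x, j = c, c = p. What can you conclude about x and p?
x = p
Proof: x divides j and j divides x, so x = j. j = c, so x = c. c = p, so x = p.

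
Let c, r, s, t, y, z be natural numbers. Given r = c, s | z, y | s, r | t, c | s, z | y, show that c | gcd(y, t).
Because s | z and z | y, s | y. Because y | s, s = y. c | s, so c | y. r = c and r | t, so c | t. Since c | y, c | gcd(y, t).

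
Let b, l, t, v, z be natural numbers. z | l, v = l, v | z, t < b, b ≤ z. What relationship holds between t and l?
t < l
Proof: v = l and v | z, thus l | z. z | l, so z = l. t < b and b ≤ z, so t < z. Since z = l, t < l.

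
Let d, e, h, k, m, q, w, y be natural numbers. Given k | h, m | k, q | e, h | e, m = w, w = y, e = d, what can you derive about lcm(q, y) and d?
lcm(q, y) | d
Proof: m = w and w = y, hence m = y. m | k and k | h, so m | h. Since h | e, m | e. From m = y, y | e. q | e, so lcm(q, y) | e. e = d, so lcm(q, y) | d.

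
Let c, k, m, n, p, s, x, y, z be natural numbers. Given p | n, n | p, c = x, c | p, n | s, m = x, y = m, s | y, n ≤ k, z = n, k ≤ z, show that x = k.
p | n and n | p, thus p = n. c = x and c | p, therefore x | p. Since p = n, x | n. Because y = m and s | y, s | m. m = x, so s | x. From n | s, n | x. Since x | n, x = n. z = n and k ≤ z, hence k ≤ n. Since n ≤ k, n = k. Since x = n, x = k.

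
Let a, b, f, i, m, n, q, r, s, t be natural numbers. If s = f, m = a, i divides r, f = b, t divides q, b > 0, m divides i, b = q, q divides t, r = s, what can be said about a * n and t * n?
a * n ≤ t * n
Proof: From q divides t and t divides q, q = t. b = q, so b = t. m = a and m divides i, hence a divides i. Because r = s and i divides r, i divides s. Because s = f, i divides f. Since f = b, i divides b. Since a divides i, a divides b. b > 0, so a ≤ b. b = t, so a ≤ t. By multiplying by a non-negative, a * n ≤ t * n.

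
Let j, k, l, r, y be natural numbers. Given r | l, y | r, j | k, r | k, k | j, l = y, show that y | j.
k | j and j | k, therefore k = j. Because l = y and r | l, r | y. Since y | r, r = y. Since r | k, y | k. Since k = j, y | j.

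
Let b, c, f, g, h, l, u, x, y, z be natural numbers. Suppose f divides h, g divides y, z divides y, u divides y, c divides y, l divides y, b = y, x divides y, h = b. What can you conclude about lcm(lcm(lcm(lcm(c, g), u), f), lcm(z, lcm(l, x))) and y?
lcm(lcm(lcm(lcm(c, g), u), f), lcm(z, lcm(l, x))) divides y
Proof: c divides y and g divides y, so lcm(c, g) divides y. u divides y, so lcm(lcm(c, g), u) divides y. h = b and b = y, hence h = y. Since f divides h, f divides y. Since lcm(lcm(c, g), u) divides y, lcm(lcm(lcm(c, g), u), f) divides y. l divides y and x divides y, therefore lcm(l, x) divides y. Since z divides y, lcm(z, lcm(l, x)) divides y. lcm(lcm(lcm(c, g), u), f) divides y, so lcm(lcm(lcm(lcm(c, g), u), f), lcm(z, lcm(l, x))) divides y.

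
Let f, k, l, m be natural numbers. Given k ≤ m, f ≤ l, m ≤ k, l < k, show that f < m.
k ≤ m and m ≤ k, thus k = m. l < k, so l < m. Since f ≤ l, f < m.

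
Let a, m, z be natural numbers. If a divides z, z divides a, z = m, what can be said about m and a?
m = a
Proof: From a divides z and z divides a, a = z. z = m, so a = m. Then m = a.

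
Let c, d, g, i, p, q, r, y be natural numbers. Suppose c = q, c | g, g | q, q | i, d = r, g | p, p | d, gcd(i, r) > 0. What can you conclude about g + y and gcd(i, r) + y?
g + y ≤ gcd(i, r) + y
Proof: c = q and c | g, thus q | g. Since g | q, q = g. Since q | i, g | i. g | p and p | d, hence g | d. d = r, so g | r. g | i, so g | gcd(i, r). Since gcd(i, r) > 0, g ≤ gcd(i, r). Then g + y ≤ gcd(i, r) + y.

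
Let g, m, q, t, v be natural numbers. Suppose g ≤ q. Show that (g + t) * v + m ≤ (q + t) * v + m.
From g ≤ q, g + t ≤ q + t. Then (g + t) * v ≤ (q + t) * v. Then (g + t) * v + m ≤ (q + t) * v + m.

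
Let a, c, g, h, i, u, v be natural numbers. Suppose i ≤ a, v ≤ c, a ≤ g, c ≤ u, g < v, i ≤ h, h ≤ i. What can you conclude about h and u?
h < u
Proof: Because i ≤ h and h ≤ i, i = h. Since a ≤ g and g < v, a < v. Because i ≤ a, i < v. v ≤ c, so i < c. c ≤ u, so i < u. i = h, so h < u.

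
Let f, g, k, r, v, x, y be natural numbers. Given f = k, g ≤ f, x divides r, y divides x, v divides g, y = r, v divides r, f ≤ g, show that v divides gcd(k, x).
Because g ≤ f and f ≤ g, g = f. Since f = k, g = k. Because v divides g, v divides k. y = r and y divides x, thus r divides x. x divides r, so r = x. Since v divides r, v divides x. Since v divides k, v divides gcd(k, x).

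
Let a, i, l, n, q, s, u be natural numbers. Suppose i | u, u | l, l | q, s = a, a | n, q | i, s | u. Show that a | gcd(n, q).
u | l and l | q, hence u | q. Because q | i and i | u, q | u. u | q, so u = q. s | u, so s | q. From s = a, a | q. Since a | n, a | gcd(n, q).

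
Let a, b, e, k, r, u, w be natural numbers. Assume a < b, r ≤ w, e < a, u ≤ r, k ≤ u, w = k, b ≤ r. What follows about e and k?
e < k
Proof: From w = k and r ≤ w, r ≤ k. k ≤ u and u ≤ r, therefore k ≤ r. Since r ≤ k, r = k. e < a and a < b, thus e < b. Since b ≤ r, e < r. r = k, so e < k.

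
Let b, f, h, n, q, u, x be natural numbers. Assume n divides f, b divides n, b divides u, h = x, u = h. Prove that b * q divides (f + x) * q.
b divides n and n divides f, so b divides f. u = h and b divides u, thus b divides h. h = x, so b divides x. Since b divides f, b divides f + x. Then b * q divides (f + x) * q.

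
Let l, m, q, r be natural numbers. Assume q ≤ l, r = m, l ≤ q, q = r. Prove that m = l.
Since l ≤ q and q ≤ l, l = q. Since q = r, l = r. From r = m, l = m. Then m = l.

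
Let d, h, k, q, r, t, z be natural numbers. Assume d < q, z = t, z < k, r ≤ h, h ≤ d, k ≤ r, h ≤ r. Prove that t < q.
Since r ≤ h and h ≤ r, r = h. z = t and z < k, therefore t < k. k ≤ r, so t < r. r = h, so t < h. From h ≤ d and d < q, h < q. Because t < h, t < q.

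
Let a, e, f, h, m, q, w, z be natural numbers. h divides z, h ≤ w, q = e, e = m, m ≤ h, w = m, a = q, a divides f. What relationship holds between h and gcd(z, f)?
h divides gcd(z, f)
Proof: a = q and q = e, thus a = e. e = m, so a = m. From w = m and h ≤ w, h ≤ m. Since m ≤ h, m = h. a = m, so a = h. a divides f, so h divides f. From h divides z, h divides gcd(z, f).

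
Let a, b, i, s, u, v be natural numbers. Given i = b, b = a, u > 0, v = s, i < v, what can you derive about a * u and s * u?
a * u < s * u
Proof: Since i = b and b = a, i = a. v = s and i < v, therefore i < s. Since i = a, a < s. Since u > 0, a * u < s * u.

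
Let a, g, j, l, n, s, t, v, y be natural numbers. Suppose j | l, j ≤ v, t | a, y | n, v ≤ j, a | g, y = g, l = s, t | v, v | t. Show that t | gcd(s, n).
From j ≤ v and v ≤ j, j = v. Since v | t and t | v, v = t. Since j = v, j = t. l = s and j | l, so j | s. Since j = t, t | s. Because t | a and a | g, t | g. Since y = g and y | n, g | n. Since t | g, t | n. Because t | s, t | gcd(s, n).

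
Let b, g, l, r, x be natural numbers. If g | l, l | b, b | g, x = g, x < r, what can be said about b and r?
b < r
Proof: g | l and l | b, therefore g | b. From b | g, g = b. x = g and x < r, so g < r. g = b, so b < r.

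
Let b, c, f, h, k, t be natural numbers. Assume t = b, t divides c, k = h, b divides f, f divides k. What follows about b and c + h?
b divides c + h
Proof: t = b and t divides c, therefore b divides c. From k = h and f divides k, f divides h. b divides f, so b divides h. Because b divides c, b divides c + h.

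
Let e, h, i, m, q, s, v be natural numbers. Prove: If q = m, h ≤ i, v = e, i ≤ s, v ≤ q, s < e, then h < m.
h ≤ i and i ≤ s, thus h ≤ s. From v = e and v ≤ q, e ≤ q. q = m, so e ≤ m. From s < e, s < m. h ≤ s, so h < m.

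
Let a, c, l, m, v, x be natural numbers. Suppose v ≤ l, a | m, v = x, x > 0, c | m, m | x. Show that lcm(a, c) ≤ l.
Since a | m and c | m, lcm(a, c) | m. Since m | x, lcm(a, c) | x. x > 0, so lcm(a, c) ≤ x. From v = x and v ≤ l, x ≤ l. Since lcm(a, c) ≤ x, lcm(a, c) ≤ l.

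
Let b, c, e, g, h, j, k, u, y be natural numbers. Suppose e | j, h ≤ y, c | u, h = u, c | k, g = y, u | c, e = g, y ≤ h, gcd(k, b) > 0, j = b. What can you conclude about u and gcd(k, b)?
u ≤ gcd(k, b)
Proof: Because c | u and u | c, c = u. Since c | k, u | k. e = g and g = y, so e = y. Because y ≤ h and h ≤ y, y = h. Since e = y, e = h. Since e | j, h | j. Since j = b, h | b. h = u, so u | b. Since u | k, u | gcd(k, b). Since gcd(k, b) > 0, u ≤ gcd(k, b).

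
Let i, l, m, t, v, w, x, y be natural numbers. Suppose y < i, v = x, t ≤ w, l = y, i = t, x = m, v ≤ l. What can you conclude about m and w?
m < w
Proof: v = x and x = m, hence v = m. l = y and v ≤ l, therefore v ≤ y. i = t and y < i, hence y < t. Because t ≤ w, y < w. v ≤ y, so v < w. Since v = m, m < w.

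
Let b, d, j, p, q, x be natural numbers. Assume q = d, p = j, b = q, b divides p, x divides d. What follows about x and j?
x divides j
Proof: Since p = j and b divides p, b divides j. From b = q, q divides j. Since q = d, d divides j. Since x divides d, x divides j.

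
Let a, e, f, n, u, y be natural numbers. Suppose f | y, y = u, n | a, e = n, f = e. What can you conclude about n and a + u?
n | a + u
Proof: f = e and f | y, hence e | y. From y = u, e | u. Since e = n, n | u. Since n | a, n | a + u.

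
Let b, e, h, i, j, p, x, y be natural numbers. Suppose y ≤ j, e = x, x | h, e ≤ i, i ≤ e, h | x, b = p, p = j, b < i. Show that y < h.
Since i ≤ e and e ≤ i, i = e. Since e = x, i = x. x | h and h | x, therefore x = h. i = x, so i = h. b = p and b < i, hence p < i. p = j, so j < i. Because y ≤ j, y < i. i = h, so y < h.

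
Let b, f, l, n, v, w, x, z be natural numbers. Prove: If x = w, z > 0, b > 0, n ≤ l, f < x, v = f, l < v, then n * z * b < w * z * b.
v = f and l < v, therefore l < f. n ≤ l, so n < f. Because x = w and f < x, f < w. n < f, so n < w. From z > 0, n * z < w * z. b > 0, so n * z * b < w * z * b.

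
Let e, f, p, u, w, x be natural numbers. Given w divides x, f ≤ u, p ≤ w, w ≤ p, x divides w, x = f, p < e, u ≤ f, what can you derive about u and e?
u < e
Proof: p ≤ w and w ≤ p, therefore p = w. w divides x and x divides w, so w = x. Since p = w, p = x. Since x = f, p = f. f ≤ u and u ≤ f, thus f = u. p = f, so p = u. Since p < e, u < e.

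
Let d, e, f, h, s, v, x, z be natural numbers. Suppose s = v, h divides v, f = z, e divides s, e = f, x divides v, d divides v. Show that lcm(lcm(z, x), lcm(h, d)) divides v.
e = f and f = z, hence e = z. Since e divides s, z divides s. s = v, so z divides v. Since x divides v, lcm(z, x) divides v. From h divides v and d divides v, lcm(h, d) divides v. Since lcm(z, x) divides v, lcm(lcm(z, x), lcm(h, d)) divides v.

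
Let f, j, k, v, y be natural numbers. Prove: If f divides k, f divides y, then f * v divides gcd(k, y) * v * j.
From f divides k and f divides y, f divides gcd(k, y). Then f * v divides gcd(k, y) * v. Then f * v divides gcd(k, y) * v * j.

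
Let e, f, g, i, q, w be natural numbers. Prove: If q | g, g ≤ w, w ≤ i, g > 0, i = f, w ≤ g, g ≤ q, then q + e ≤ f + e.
w ≤ g and g ≤ w, thus w = g. From q | g and g > 0, q ≤ g. g ≤ q, so g = q. Because w = g, w = q. Because i = f and w ≤ i, w ≤ f. Since w = q, q ≤ f. Then q + e ≤ f + e.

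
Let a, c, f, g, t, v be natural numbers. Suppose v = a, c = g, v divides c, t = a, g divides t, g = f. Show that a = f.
Because c = g and v divides c, v divides g. Since v = a, a divides g. t = a and g divides t, so g divides a. Since a divides g, a = g. g = f, so a = f.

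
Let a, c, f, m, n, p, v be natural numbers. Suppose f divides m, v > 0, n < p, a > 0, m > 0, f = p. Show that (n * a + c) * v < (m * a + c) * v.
f = p and f divides m, thus p divides m. Since m > 0, p ≤ m. n < p, so n < m. Because a > 0, by multiplying by a positive, n * a < m * a. Then n * a + c < m * a + c. From v > 0, by multiplying by a positive, (n * a + c) * v < (m * a + c) * v.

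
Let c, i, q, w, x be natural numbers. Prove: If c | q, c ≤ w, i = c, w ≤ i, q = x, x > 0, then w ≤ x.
Since i = c and w ≤ i, w ≤ c. c ≤ w, so c = w. From q = x and c | q, c | x. From c = w, w | x. x > 0, so w ≤ x.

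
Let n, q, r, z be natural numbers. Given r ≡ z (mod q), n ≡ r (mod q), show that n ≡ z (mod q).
Since n ≡ r (mod q) and r ≡ z (mod q), by transitivity, n ≡ z (mod q).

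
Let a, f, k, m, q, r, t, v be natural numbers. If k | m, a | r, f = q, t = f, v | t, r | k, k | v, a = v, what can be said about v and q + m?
v | q + m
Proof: Because t = f and f = q, t = q. Since v | t, v | q. a | r and r | k, so a | k. a = v, so v | k. From k | v, k = v. Since k | m, v | m. v | q, so v | q + m.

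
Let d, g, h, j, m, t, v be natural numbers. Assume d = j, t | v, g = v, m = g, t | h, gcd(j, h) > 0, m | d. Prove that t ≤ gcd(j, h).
m = g and g = v, hence m = v. Because m | d, v | d. t | v, so t | d. Since d = j, t | j. t | h, so t | gcd(j, h). From gcd(j, h) > 0, t ≤ gcd(j, h).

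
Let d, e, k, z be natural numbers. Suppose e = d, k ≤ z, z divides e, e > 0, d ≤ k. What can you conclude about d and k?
d = k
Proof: Because z divides e and e > 0, z ≤ e. Since k ≤ z, k ≤ e. e = d, so k ≤ d. Since d ≤ k, k = d. Then d = k.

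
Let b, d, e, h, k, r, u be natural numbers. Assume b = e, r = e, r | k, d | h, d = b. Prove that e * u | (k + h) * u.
Because r = e and r | k, e | k. Since d = b and b = e, d = e. Since d | h, e | h. Since e | k, e | k + h. Then e * u | (k + h) * u.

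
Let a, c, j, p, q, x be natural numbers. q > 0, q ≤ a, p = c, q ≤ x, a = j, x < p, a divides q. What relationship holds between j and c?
j < c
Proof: a divides q and q > 0, therefore a ≤ q. q ≤ a, so q = a. Since a = j, q = j. q ≤ x and x < p, so q < p. q = j, so j < p. p = c, so j < c.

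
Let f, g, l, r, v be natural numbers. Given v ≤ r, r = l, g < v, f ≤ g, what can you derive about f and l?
f < l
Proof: r = l and v ≤ r, hence v ≤ l. Since g < v, g < l. f ≤ g, so f < l.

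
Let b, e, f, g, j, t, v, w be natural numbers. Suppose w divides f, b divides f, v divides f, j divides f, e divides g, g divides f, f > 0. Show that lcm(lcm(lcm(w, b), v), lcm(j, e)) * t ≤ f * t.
Since w divides f and b divides f, lcm(w, b) divides f. Since v divides f, lcm(lcm(w, b), v) divides f. From e divides g and g divides f, e divides f. Since j divides f, lcm(j, e) divides f. Since lcm(lcm(w, b), v) divides f, lcm(lcm(lcm(w, b), v), lcm(j, e)) divides f. Because f > 0, lcm(lcm(lcm(w, b), v), lcm(j, e)) ≤ f. By multiplying by a non-negative, lcm(lcm(lcm(w, b), v), lcm(j, e)) * t ≤ f * t.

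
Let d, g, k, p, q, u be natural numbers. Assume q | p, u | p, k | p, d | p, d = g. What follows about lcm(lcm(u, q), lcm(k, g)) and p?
lcm(lcm(u, q), lcm(k, g)) | p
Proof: u | p and q | p, therefore lcm(u, q) | p. From d = g and d | p, g | p. k | p, so lcm(k, g) | p. lcm(u, q) | p, so lcm(lcm(u, q), lcm(k, g)) | p.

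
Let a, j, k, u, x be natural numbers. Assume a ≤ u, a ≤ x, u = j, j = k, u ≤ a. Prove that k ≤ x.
From a ≤ u and u ≤ a, a = u. Since u = j, a = j. j = k, so a = k. a ≤ x, so k ≤ x.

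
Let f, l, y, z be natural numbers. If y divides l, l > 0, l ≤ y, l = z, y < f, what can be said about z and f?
z < f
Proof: y divides l and l > 0, hence y ≤ l. l ≤ y, so y = l. l = z, so y = z. y < f, so z < f.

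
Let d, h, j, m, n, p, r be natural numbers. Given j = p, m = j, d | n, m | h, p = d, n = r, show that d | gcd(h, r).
m = j and j = p, hence m = p. From p = d, m = d. Since m | h, d | h. n = r and d | n, hence d | r. Since d | h, d | gcd(h, r).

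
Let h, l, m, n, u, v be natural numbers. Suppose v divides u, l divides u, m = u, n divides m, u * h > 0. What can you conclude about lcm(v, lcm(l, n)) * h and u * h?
lcm(v, lcm(l, n)) * h ≤ u * h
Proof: Because m = u and n divides m, n divides u. l divides u, so lcm(l, n) divides u. From v divides u, lcm(v, lcm(l, n)) divides u. Then lcm(v, lcm(l, n)) * h divides u * h. Since u * h > 0, lcm(v, lcm(l, n)) * h ≤ u * h.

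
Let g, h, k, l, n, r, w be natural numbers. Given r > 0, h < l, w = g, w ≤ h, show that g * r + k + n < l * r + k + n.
Since w = g and w ≤ h, g ≤ h. Since h < l, g < l. Since r > 0, g * r < l * r. Then g * r + k < l * r + k. Then g * r + k + n < l * r + k + n.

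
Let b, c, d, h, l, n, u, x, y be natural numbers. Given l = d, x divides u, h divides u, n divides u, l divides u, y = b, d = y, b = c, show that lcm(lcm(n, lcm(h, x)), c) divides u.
From h divides u and x divides u, lcm(h, x) divides u. n divides u, so lcm(n, lcm(h, x)) divides u. l = d and d = y, thus l = y. Since y = b, l = b. l divides u, so b divides u. b = c, so c divides u. Since lcm(n, lcm(h, x)) divides u, lcm(lcm(n, lcm(h, x)), c) divides u.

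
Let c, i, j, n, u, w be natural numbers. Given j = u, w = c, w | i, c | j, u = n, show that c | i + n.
Because w = c and w | i, c | i. From j = u and u = n, j = n. c | j, so c | n. c | i, so c | i + n.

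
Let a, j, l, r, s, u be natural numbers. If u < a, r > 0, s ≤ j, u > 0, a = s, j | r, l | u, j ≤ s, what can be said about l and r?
l < r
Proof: Because l | u and u > 0, l ≤ u. Since u < a, l < a. a = s, so l < s. j ≤ s and s ≤ j, thus j = s. Since j | r, s | r. Since r > 0, s ≤ r. Since l < s, l < r.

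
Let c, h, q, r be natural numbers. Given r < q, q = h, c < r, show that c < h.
From c < r and r < q, c < q. q = h, so c < h.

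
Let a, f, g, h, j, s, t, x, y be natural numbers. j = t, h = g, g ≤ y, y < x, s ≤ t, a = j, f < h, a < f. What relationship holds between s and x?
s < x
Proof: a = j and j = t, therefore a = t. From h = g and f < h, f < g. Since a < f, a < g. g ≤ y, so a < y. y < x, so a < x. a = t, so t < x. Since s ≤ t, s < x.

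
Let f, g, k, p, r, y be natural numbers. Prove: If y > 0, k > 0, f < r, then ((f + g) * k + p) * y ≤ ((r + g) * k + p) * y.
f < r, so f + g < r + g. Since k > 0, by multiplying by a positive, (f + g) * k < (r + g) * k. Then (f + g) * k + p < (r + g) * k + p. Using y > 0 and multiplying by a positive, ((f + g) * k + p) * y < ((r + g) * k + p) * y. Then ((f + g) * k + p) * y ≤ ((r + g) * k + p) * y.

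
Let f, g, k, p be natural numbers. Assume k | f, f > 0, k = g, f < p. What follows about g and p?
g < p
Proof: k | f and f > 0, thus k ≤ f. Because f < p, k < p. Since k = g, g < p.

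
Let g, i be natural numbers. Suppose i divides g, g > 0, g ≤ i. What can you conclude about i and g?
i = g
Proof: i divides g and g > 0, thus i ≤ g. g ≤ i, so i = g.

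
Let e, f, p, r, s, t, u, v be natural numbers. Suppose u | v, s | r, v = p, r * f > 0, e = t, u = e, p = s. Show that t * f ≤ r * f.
u = e and u | v, so e | v. v = p, so e | p. Because p = s, e | s. Since s | r, e | r. Since e = t, t | r. Then t * f | r * f. r * f > 0, so t * f ≤ r * f.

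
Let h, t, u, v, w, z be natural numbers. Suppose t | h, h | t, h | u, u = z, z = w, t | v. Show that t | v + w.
From h | t and t | h, h = t. u = z and z = w, thus u = w. h | u, so h | w. Since h = t, t | w. t | v, so t | v + w.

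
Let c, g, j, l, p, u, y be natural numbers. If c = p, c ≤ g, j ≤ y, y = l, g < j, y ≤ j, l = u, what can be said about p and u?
p < u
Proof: y = l and l = u, hence y = u. c = p and c ≤ g, so p ≤ g. From j ≤ y and y ≤ j, j = y. Since g < j, g < y. Since p ≤ g, p < y. y = u, so p < u.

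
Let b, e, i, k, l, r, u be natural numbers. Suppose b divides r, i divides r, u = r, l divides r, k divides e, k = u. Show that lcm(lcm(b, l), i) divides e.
b divides r and l divides r, thus lcm(b, l) divides r. i divides r, so lcm(lcm(b, l), i) divides r. k = u and u = r, hence k = r. Because k divides e, r divides e. From lcm(lcm(b, l), i) divides r, lcm(lcm(b, l), i) divides e.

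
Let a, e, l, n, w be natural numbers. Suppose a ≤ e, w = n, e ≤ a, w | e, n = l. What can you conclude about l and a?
l | a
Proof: w = n and n = l, hence w = l. e ≤ a and a ≤ e, so e = a. Since w | e, w | a. w = l, so l | a.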